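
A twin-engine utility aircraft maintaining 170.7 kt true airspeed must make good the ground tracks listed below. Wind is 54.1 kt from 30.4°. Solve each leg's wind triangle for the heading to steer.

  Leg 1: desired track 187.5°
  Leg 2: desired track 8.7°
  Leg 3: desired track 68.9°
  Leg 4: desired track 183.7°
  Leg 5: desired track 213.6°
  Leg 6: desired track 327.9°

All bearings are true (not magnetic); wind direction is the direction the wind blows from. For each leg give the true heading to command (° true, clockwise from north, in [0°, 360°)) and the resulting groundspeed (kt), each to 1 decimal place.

Leg 1: heading=180.4°, groundspeed=219.2 kt
Leg 2: heading=15.4°, groundspeed=119.3 kt
Leg 3: heading=57.5°, groundspeed=125.0 kt
Leg 4: heading=175.5°, groundspeed=217.3 kt
Leg 5: heading=214.6°, groundspeed=224.7 kt
Leg 6: heading=344.2°, groundspeed=138.8 kt

Leg 1: desired track 187.5°; wind correction -7.1° → command heading 180.4°, groundspeed 219.2 kt
Leg 2: desired track 8.7°; wind correction +6.7° → command heading 15.4°, groundspeed 119.3 kt
Leg 3: desired track 68.9°; wind correction -11.4° → command heading 57.5°, groundspeed 125.0 kt
Leg 4: desired track 183.7°; wind correction -8.2° → command heading 175.5°, groundspeed 217.3 kt
Leg 5: desired track 213.6°; wind correction +1.0° → command heading 214.6°, groundspeed 224.7 kt
Leg 6: desired track 327.9°; wind correction +16.3° → command heading 344.2°, groundspeed 138.8 kt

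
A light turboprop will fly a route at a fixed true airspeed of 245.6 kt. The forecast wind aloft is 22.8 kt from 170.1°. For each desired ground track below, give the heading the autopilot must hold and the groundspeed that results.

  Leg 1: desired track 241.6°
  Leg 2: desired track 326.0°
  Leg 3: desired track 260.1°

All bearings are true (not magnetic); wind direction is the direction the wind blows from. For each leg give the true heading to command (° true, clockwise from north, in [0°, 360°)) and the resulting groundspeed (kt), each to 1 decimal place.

Leg 1: heading=236.5°, groundspeed=237.4 kt
Leg 2: heading=323.8°, groundspeed=266.2 kt
Leg 3: heading=254.8°, groundspeed=244.5 kt

Leg 1: desired track 241.6°; wind correction -5.1° → command heading 236.5°, groundspeed 237.4 kt
Leg 2: desired track 326.0°; wind correction -2.2° → command heading 323.8°, groundspeed 266.2 kt
Leg 3: desired track 260.1°; wind correction -5.3° → command heading 254.8°, groundspeed 244.5 kt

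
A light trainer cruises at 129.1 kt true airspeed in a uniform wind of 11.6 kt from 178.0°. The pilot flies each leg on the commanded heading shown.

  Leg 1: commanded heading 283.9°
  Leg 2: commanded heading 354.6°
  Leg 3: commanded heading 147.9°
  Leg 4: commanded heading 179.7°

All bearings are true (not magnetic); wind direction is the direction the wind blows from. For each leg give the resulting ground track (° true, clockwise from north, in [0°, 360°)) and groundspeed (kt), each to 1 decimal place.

Leg 1: heading 283.9°; drift +4.8° → track 288.7°, groundspeed 132.7 kt
Leg 2: heading 354.6°; drift +0.3° → track 354.9°, groundspeed 140.7 kt
Leg 3: heading 147.9°; drift -2.8° → track 145.1°, groundspeed 119.2 kt
Leg 4: heading 179.7°; drift +0.2° → track 179.9°, groundspeed 117.5 kt

Leg 1: track=288.7°, groundspeed=132.7 kt
Leg 2: track=354.9°, groundspeed=140.7 kt
Leg 3: track=145.1°, groundspeed=119.2 kt
Leg 4: track=179.9°, groundspeed=117.5 kt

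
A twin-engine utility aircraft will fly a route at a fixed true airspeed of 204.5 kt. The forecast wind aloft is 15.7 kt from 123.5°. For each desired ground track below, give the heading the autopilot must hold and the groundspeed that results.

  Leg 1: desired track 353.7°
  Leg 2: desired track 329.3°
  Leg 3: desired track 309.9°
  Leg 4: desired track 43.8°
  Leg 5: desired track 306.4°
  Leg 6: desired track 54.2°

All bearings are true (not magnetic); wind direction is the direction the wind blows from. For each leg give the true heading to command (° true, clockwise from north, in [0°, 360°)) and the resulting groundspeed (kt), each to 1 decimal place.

Leg 1: heading=357.1°, groundspeed=214.2 kt
Leg 2: heading=331.2°, groundspeed=218.5 kt
Leg 3: heading=310.4°, groundspeed=220.1 kt
Leg 4: heading=48.1°, groundspeed=201.1 kt
Leg 5: heading=306.6°, groundspeed=220.2 kt
Leg 6: heading=58.3°, groundspeed=198.4 kt

Leg 1: desired track 353.7°; wind correction +3.4° → command heading 357.1°, groundspeed 214.2 kt
Leg 2: desired track 329.3°; wind correction +1.9° → command heading 331.2°, groundspeed 218.5 kt
Leg 3: desired track 309.9°; wind correction +0.5° → command heading 310.4°, groundspeed 220.1 kt
Leg 4: desired track 43.8°; wind correction +4.3° → command heading 48.1°, groundspeed 201.1 kt
Leg 5: desired track 306.4°; wind correction +0.2° → command heading 306.6°, groundspeed 220.2 kt
Leg 6: desired track 54.2°; wind correction +4.1° → command heading 58.3°, groundspeed 198.4 kt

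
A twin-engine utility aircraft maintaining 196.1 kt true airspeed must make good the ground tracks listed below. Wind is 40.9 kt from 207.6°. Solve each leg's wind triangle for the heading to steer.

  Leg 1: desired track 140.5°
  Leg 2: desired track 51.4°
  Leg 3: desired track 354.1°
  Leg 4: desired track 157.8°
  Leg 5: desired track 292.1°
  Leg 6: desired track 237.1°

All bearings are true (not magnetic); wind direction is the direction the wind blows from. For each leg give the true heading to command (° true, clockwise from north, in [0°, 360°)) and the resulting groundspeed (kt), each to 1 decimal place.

Leg 1: heading=151.6°, groundspeed=176.5 kt
Leg 2: heading=56.2°, groundspeed=232.8 kt
Leg 3: heading=347.5°, groundspeed=228.9 kt
Leg 4: heading=167.0°, groundspeed=167.2 kt
Leg 5: heading=280.1°, groundspeed=187.9 kt
Leg 6: heading=231.2°, groundspeed=159.5 kt

Leg 1: desired track 140.5°; wind correction +11.1° → command heading 151.6°, groundspeed 176.5 kt
Leg 2: desired track 51.4°; wind correction +4.8° → command heading 56.2°, groundspeed 232.8 kt
Leg 3: desired track 354.1°; wind correction -6.6° → command heading 347.5°, groundspeed 228.9 kt
Leg 4: desired track 157.8°; wind correction +9.2° → command heading 167.0°, groundspeed 167.2 kt
Leg 5: desired track 292.1°; wind correction -12.0° → command heading 280.1°, groundspeed 187.9 kt
Leg 6: desired track 237.1°; wind correction -5.9° → command heading 231.2°, groundspeed 159.5 kt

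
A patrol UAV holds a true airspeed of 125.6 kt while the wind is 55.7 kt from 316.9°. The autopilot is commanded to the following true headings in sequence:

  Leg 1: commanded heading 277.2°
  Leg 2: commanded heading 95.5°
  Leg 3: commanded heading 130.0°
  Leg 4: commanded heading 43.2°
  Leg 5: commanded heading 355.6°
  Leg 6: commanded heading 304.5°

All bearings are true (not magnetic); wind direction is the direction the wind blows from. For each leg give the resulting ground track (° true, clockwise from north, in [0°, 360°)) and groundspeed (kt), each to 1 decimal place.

Leg 1: track=253.9°, groundspeed=90.1 kt
Leg 2: track=107.9°, groundspeed=171.4 kt
Leg 3: track=132.1°, groundspeed=181.0 kt
Leg 4: track=67.7°, groundspeed=134.1 kt
Leg 5: track=18.6°, groundspeed=89.2 kt
Leg 6: track=295.0°, groundspeed=72.2 kt

Leg 1: heading 277.2°; drift -23.3° → track 253.9°, groundspeed 90.1 kt
Leg 2: heading 95.5°; drift +12.4° → track 107.9°, groundspeed 171.4 kt
Leg 3: heading 130.0°; drift +2.1° → track 132.1°, groundspeed 181.0 kt
Leg 4: heading 43.2°; drift +24.5° → track 67.7°, groundspeed 134.1 kt
Leg 5: heading 355.6°; drift +23.0° → track 18.6°, groundspeed 89.2 kt
Leg 6: heading 304.5°; drift -9.5° → track 295.0°, groundspeed 72.2 kt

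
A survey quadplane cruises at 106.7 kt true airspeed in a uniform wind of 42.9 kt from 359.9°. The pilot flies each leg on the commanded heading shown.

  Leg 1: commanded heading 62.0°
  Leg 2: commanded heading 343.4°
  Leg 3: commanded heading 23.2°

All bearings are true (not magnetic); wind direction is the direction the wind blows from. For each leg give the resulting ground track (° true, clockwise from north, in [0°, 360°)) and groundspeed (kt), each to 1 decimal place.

Leg 1: track=85.6°, groundspeed=94.6 kt
Leg 2: track=332.9°, groundspeed=66.7 kt
Leg 3: track=37.4°, groundspeed=69.4 kt

Leg 1: heading 62.0°; drift +23.6° → track 85.6°, groundspeed 94.6 kt
Leg 2: heading 343.4°; drift -10.5° → track 332.9°, groundspeed 66.7 kt
Leg 3: heading 23.2°; drift +14.2° → track 37.4°, groundspeed 69.4 kt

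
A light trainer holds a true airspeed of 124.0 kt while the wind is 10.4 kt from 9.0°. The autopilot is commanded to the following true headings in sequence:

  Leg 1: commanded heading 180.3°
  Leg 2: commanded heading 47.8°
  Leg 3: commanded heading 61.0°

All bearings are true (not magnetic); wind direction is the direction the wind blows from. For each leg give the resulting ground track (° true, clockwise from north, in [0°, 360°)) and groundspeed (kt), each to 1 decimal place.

Leg 1: heading 180.3°; drift +0.7° → track 181.0°, groundspeed 134.3 kt
Leg 2: heading 47.8°; drift +3.2° → track 51.0°, groundspeed 116.1 kt
Leg 3: heading 61.0°; drift +4.0° → track 65.0°, groundspeed 117.9 kt

Leg 1: track=181.0°, groundspeed=134.3 kt
Leg 2: track=51.0°, groundspeed=116.1 kt
Leg 3: track=65.0°, groundspeed=117.9 kt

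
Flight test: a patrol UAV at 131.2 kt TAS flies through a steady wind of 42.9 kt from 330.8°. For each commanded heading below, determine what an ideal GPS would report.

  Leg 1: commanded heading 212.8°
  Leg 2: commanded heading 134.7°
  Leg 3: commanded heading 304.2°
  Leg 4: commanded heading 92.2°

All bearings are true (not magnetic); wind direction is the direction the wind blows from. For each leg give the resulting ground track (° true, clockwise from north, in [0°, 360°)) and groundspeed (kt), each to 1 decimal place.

Leg 1: track=198.7°, groundspeed=156.0 kt
Leg 2: track=138.6°, groundspeed=172.8 kt
Leg 3: track=292.5°, groundspeed=94.8 kt
Leg 4: track=105.6°, groundspeed=157.9 kt

Leg 1: heading 212.8°; drift -14.1° → track 198.7°, groundspeed 156.0 kt
Leg 2: heading 134.7°; drift +3.9° → track 138.6°, groundspeed 172.8 kt
Leg 3: heading 304.2°; drift -11.7° → track 292.5°, groundspeed 94.8 kt
Leg 4: heading 92.2°; drift +13.4° → track 105.6°, groundspeed 157.9 kt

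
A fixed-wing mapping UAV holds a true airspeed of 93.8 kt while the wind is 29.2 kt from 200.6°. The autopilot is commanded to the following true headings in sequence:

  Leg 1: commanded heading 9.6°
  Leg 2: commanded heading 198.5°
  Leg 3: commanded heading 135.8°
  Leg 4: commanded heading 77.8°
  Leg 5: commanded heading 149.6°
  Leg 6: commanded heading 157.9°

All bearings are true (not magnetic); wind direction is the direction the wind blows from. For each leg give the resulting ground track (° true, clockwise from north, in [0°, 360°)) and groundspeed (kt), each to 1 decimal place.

Leg 1: track=12.2°, groundspeed=122.6 kt
Leg 2: track=197.6°, groundspeed=64.6 kt
Leg 3: track=117.8°, groundspeed=85.5 kt
Leg 4: track=65.2°, groundspeed=112.3 kt
Leg 5: track=132.9°, groundspeed=78.8 kt
Leg 6: track=142.6°, groundspeed=75.0 kt

Leg 1: heading 9.6°; drift +2.6° → track 12.2°, groundspeed 122.6 kt
Leg 2: heading 198.5°; drift -0.9° → track 197.6°, groundspeed 64.6 kt
Leg 3: heading 135.8°; drift -18.0° → track 117.8°, groundspeed 85.5 kt
Leg 4: heading 77.8°; drift -12.6° → track 65.2°, groundspeed 112.3 kt
Leg 5: heading 149.6°; drift -16.7° → track 132.9°, groundspeed 78.8 kt
Leg 6: heading 157.9°; drift -15.3° → track 142.6°, groundspeed 75.0 kt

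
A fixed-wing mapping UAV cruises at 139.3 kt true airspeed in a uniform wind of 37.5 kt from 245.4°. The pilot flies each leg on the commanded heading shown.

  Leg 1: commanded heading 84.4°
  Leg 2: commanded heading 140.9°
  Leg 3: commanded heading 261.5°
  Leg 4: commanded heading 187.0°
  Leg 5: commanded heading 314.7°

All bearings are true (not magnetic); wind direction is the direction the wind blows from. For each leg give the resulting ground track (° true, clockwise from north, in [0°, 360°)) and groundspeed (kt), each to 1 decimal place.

Leg 1: heading 84.4°; drift -4.0° → track 80.4°, groundspeed 175.2 kt
Leg 2: heading 140.9°; drift -13.7° → track 127.2°, groundspeed 153.1 kt
Leg 3: heading 261.5°; drift +5.8° → track 267.3°, groundspeed 103.8 kt
Leg 4: heading 187.0°; drift -14.9° → track 172.1°, groundspeed 123.8 kt
Leg 5: heading 314.7°; drift +15.6° → track 330.3°, groundspeed 130.8 kt

Leg 1: track=80.4°, groundspeed=175.2 kt
Leg 2: track=127.2°, groundspeed=153.1 kt
Leg 3: track=267.3°, groundspeed=103.8 kt
Leg 4: track=172.1°, groundspeed=123.8 kt
Leg 5: track=330.3°, groundspeed=130.8 kt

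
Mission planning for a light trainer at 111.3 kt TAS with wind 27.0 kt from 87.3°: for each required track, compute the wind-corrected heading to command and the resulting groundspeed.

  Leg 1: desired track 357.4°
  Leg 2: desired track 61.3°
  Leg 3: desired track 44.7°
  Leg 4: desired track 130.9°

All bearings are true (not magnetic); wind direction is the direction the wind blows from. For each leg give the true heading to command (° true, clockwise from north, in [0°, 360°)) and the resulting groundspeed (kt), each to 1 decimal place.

Leg 1: heading=11.4°, groundspeed=107.9 kt
Leg 2: heading=67.4°, groundspeed=86.4 kt
Leg 3: heading=54.2°, groundspeed=89.9 kt
Leg 4: heading=121.3°, groundspeed=90.2 kt

Leg 1: desired track 357.4°; wind correction +14.0° → command heading 11.4°, groundspeed 107.9 kt
Leg 2: desired track 61.3°; wind correction +6.1° → command heading 67.4°, groundspeed 86.4 kt
Leg 3: desired track 44.7°; wind correction +9.5° → command heading 54.2°, groundspeed 89.9 kt
Leg 4: desired track 130.9°; wind correction -9.6° → command heading 121.3°, groundspeed 90.2 kt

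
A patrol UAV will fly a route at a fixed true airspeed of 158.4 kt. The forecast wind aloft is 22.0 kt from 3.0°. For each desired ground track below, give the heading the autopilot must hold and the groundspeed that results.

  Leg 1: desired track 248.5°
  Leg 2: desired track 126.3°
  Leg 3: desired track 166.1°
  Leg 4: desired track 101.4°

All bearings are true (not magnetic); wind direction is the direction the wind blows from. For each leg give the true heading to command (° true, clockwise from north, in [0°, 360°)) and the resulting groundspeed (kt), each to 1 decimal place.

Leg 1: heading=255.8°, groundspeed=166.3 kt
Leg 2: heading=119.6°, groundspeed=169.4 kt
Leg 3: heading=163.8°, groundspeed=179.3 kt
Leg 4: heading=93.5°, groundspeed=160.1 kt

Leg 1: desired track 248.5°; wind correction +7.3° → command heading 255.8°, groundspeed 166.3 kt
Leg 2: desired track 126.3°; wind correction -6.7° → command heading 119.6°, groundspeed 169.4 kt
Leg 3: desired track 166.1°; wind correction -2.3° → command heading 163.8°, groundspeed 179.3 kt
Leg 4: desired track 101.4°; wind correction -7.9° → command heading 93.5°, groundspeed 160.1 kt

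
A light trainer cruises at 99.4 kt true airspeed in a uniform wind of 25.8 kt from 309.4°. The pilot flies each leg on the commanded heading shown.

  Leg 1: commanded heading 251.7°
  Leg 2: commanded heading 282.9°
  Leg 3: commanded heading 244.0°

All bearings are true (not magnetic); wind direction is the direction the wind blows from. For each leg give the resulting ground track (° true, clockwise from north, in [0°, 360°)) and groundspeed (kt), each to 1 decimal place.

Leg 1: track=237.4°, groundspeed=88.3 kt
Leg 2: track=274.3°, groundspeed=77.2 kt
Leg 3: track=229.2°, groundspeed=91.7 kt

Leg 1: heading 251.7°; drift -14.3° → track 237.4°, groundspeed 88.3 kt
Leg 2: heading 282.9°; drift -8.6° → track 274.3°, groundspeed 77.2 kt
Leg 3: heading 244.0°; drift -14.8° → track 229.2°, groundspeed 91.7 kt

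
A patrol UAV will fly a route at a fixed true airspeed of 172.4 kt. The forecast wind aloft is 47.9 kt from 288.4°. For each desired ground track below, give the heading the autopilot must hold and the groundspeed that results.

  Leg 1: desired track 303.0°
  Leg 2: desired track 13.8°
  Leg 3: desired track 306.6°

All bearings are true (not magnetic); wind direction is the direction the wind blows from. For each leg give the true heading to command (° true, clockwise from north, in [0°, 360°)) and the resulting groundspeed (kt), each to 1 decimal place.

Leg 1: heading=299.0°, groundspeed=125.6 kt
Leg 2: heading=357.7°, groundspeed=161.8 kt
Leg 3: heading=301.6°, groundspeed=126.2 kt

Leg 1: desired track 303.0°; wind correction -4.0° → command heading 299.0°, groundspeed 125.6 kt
Leg 2: desired track 13.8°; wind correction -16.1° → command heading 357.7°, groundspeed 161.8 kt
Leg 3: desired track 306.6°; wind correction -5.0° → command heading 301.6°, groundspeed 126.2 kt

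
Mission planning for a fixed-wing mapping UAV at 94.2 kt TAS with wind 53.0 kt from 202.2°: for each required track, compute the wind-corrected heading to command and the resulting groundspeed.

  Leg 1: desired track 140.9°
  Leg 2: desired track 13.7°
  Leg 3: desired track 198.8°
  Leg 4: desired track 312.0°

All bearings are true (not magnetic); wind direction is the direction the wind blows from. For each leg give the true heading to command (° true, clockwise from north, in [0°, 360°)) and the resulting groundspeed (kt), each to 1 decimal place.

Leg 1: desired track 140.9°; wind correction +29.6° → command heading 170.5°, groundspeed 56.5 kt
Leg 2: desired track 13.7°; wind correction -4.8° → command heading 8.9°, groundspeed 146.3 kt
Leg 3: desired track 198.8°; wind correction +1.9° → command heading 200.7°, groundspeed 41.2 kt
Leg 4: desired track 312.0°; wind correction -32.0° → command heading 280.0°, groundspeed 97.9 kt

Leg 1: heading=170.5°, groundspeed=56.5 kt
Leg 2: heading=8.9°, groundspeed=146.3 kt
Leg 3: heading=200.7°, groundspeed=41.2 kt
Leg 4: heading=280.0°, groundspeed=97.9 kt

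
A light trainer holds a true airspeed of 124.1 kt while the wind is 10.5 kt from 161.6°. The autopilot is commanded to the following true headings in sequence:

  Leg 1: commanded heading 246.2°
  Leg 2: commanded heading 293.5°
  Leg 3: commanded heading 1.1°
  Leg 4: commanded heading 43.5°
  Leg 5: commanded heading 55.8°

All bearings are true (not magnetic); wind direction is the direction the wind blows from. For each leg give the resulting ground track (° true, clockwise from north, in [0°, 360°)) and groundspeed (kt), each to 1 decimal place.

Leg 1: track=251.1°, groundspeed=123.6 kt
Leg 2: track=296.9°, groundspeed=131.3 kt
Leg 3: track=359.6°, groundspeed=134.0 kt
Leg 4: track=39.4°, groundspeed=129.4 kt
Leg 5: track=51.3°, groundspeed=127.4 kt

Leg 1: heading 246.2°; drift +4.9° → track 251.1°, groundspeed 123.6 kt
Leg 2: heading 293.5°; drift +3.4° → track 296.9°, groundspeed 131.3 kt
Leg 3: heading 1.1°; drift -1.5° → track 359.6°, groundspeed 134.0 kt
Leg 4: heading 43.5°; drift -4.1° → track 39.4°, groundspeed 129.4 kt
Leg 5: heading 55.8°; drift -4.5° → track 51.3°, groundspeed 127.4 kt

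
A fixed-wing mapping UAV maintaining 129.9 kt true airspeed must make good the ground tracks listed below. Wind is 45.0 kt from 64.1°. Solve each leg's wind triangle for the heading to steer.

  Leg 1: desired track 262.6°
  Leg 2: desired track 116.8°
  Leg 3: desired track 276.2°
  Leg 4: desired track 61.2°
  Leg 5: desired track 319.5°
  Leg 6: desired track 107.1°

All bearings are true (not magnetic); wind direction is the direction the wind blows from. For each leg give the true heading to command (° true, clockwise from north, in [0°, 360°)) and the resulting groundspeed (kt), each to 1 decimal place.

Leg 1: desired track 262.6°; wind correction +6.3° → command heading 268.9°, groundspeed 171.8 kt
Leg 2: desired track 116.8°; wind correction -16.0° → command heading 100.8°, groundspeed 97.6 kt
Leg 3: desired track 276.2°; wind correction +10.6° → command heading 286.8°, groundspeed 165.8 kt
Leg 4: desired track 61.2°; wind correction +1.0° → command heading 62.2°, groundspeed 84.9 kt
Leg 5: desired track 319.5°; wind correction +19.6° → command heading 339.1°, groundspeed 133.7 kt
Leg 6: desired track 107.1°; wind correction -13.7° → command heading 93.4°, groundspeed 93.3 kt

Leg 1: heading=268.9°, groundspeed=171.8 kt
Leg 2: heading=100.8°, groundspeed=97.6 kt
Leg 3: heading=286.8°, groundspeed=165.8 kt
Leg 4: heading=62.2°, groundspeed=84.9 kt
Leg 5: heading=339.1°, groundspeed=133.7 kt
Leg 6: heading=93.4°, groundspeed=93.3 kt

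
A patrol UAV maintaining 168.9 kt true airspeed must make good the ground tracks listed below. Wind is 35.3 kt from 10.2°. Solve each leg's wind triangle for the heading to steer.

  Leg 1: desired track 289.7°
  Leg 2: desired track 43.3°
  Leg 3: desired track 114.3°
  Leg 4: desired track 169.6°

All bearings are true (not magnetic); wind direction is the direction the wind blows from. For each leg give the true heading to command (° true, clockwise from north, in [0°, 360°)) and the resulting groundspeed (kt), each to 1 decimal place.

Leg 1: heading=301.6°, groundspeed=159.4 kt
Leg 2: heading=36.7°, groundspeed=138.2 kt
Leg 3: heading=102.6°, groundspeed=174.0 kt
Leg 4: heading=165.4°, groundspeed=201.5 kt

Leg 1: desired track 289.7°; wind correction +11.9° → command heading 301.6°, groundspeed 159.4 kt
Leg 2: desired track 43.3°; wind correction -6.6° → command heading 36.7°, groundspeed 138.2 kt
Leg 3: desired track 114.3°; wind correction -11.7° → command heading 102.6°, groundspeed 174.0 kt
Leg 4: desired track 169.6°; wind correction -4.2° → command heading 165.4°, groundspeed 201.5 kt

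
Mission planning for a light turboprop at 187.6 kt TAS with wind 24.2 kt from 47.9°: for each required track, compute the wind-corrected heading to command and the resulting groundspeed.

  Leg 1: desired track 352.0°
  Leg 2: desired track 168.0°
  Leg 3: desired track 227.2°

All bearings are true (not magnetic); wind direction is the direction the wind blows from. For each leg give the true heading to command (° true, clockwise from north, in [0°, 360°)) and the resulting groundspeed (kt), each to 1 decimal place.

Leg 1: heading=358.1°, groundspeed=173.0 kt
Leg 2: heading=161.6°, groundspeed=198.6 kt
Leg 3: heading=227.1°, groundspeed=211.8 kt

Leg 1: desired track 352.0°; wind correction +6.1° → command heading 358.1°, groundspeed 173.0 kt
Leg 2: desired track 168.0°; wind correction -6.4° → command heading 161.6°, groundspeed 198.6 kt
Leg 3: desired track 227.2°; wind correction -0.1° → command heading 227.1°, groundspeed 211.8 kt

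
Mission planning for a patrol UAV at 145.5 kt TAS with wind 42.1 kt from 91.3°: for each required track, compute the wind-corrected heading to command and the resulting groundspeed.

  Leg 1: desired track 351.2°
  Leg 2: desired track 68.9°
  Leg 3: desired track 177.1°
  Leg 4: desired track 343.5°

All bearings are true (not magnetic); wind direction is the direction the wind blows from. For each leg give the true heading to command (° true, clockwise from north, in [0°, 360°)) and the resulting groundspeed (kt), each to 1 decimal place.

Leg 1: heading=7.8°, groundspeed=146.9 kt
Leg 2: heading=75.2°, groundspeed=105.7 kt
Leg 3: heading=160.3°, groundspeed=136.2 kt
Leg 4: heading=359.5°, groundspeed=152.7 kt

Leg 1: desired track 351.2°; wind correction +16.6° → command heading 7.8°, groundspeed 146.9 kt
Leg 2: desired track 68.9°; wind correction +6.3° → command heading 75.2°, groundspeed 105.7 kt
Leg 3: desired track 177.1°; wind correction -16.8° → command heading 160.3°, groundspeed 136.2 kt
Leg 4: desired track 343.5°; wind correction +16.0° → command heading 359.5°, groundspeed 152.7 kt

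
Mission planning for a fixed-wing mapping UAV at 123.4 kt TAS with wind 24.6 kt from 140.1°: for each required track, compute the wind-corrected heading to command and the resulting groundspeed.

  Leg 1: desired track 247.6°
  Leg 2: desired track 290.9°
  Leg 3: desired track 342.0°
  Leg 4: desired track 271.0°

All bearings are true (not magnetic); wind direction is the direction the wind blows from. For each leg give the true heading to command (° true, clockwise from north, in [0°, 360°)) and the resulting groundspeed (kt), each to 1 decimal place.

Leg 1: desired track 247.6°; wind correction -11.0° → command heading 236.6°, groundspeed 128.5 kt
Leg 2: desired track 290.9°; wind correction -5.6° → command heading 285.3°, groundspeed 144.3 kt
Leg 3: desired track 342.0°; wind correction +4.3° → command heading 346.3°, groundspeed 145.9 kt
Leg 4: desired track 271.0°; wind correction -8.7° → command heading 262.3°, groundspeed 138.1 kt

Leg 1: heading=236.6°, groundspeed=128.5 kt
Leg 2: heading=285.3°, groundspeed=144.3 kt
Leg 3: heading=346.3°, groundspeed=145.9 kt
Leg 4: heading=262.3°, groundspeed=138.1 kt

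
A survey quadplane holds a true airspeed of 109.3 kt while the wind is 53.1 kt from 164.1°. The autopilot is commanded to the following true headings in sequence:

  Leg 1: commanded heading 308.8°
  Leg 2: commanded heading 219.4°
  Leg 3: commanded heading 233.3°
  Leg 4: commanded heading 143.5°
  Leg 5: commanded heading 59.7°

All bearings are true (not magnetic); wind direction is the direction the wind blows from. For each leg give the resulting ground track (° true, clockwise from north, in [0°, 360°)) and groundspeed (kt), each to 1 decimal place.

Leg 1: heading 308.8°; drift +11.4° → track 320.2°, groundspeed 155.7 kt
Leg 2: heading 219.4°; drift +28.9° → track 248.3°, groundspeed 90.3 kt
Leg 3: heading 233.3°; drift +28.8° → track 262.1°, groundspeed 103.2 kt
Leg 4: heading 143.5°; drift -17.4° → track 126.1°, groundspeed 62.5 kt
Leg 5: heading 59.7°; drift -22.8° → track 36.9°, groundspeed 132.9 kt

Leg 1: track=320.2°, groundspeed=155.7 kt
Leg 2: track=248.3°, groundspeed=90.3 kt
Leg 3: track=262.1°, groundspeed=103.2 kt
Leg 4: track=126.1°, groundspeed=62.5 kt
Leg 5: track=36.9°, groundspeed=132.9 kt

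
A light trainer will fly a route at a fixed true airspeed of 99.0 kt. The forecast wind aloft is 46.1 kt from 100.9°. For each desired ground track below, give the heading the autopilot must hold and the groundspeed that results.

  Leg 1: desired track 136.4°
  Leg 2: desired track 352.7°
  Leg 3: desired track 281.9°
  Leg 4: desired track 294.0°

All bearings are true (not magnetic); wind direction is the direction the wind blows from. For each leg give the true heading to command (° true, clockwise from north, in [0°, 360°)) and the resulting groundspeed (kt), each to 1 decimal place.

Leg 1: desired track 136.4°; wind correction -15.7° → command heading 120.7°, groundspeed 57.8 kt
Leg 2: desired track 352.7°; wind correction +26.3° → command heading 19.0°, groundspeed 103.2 kt
Leg 3: desired track 281.9°; wind correction +0.5° → command heading 282.4°, groundspeed 145.1 kt
Leg 4: desired track 294.0°; wind correction +6.1° → command heading 300.1°, groundspeed 143.3 kt

Leg 1: heading=120.7°, groundspeed=57.8 kt
Leg 2: heading=19.0°, groundspeed=103.2 kt
Leg 3: heading=282.4°, groundspeed=145.1 kt
Leg 4: heading=300.1°, groundspeed=143.3 kt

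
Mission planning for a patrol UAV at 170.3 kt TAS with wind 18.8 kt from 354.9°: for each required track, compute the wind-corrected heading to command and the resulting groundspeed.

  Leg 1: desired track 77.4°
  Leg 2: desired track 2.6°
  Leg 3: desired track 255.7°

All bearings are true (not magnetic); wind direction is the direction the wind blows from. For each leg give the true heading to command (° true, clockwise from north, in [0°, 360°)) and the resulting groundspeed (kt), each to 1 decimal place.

Leg 1: heading=71.1°, groundspeed=166.8 kt
Leg 2: heading=1.8°, groundspeed=151.7 kt
Leg 3: heading=262.0°, groundspeed=172.3 kt

Leg 1: desired track 77.4°; wind correction -6.3° → command heading 71.1°, groundspeed 166.8 kt
Leg 2: desired track 2.6°; wind correction -0.8° → command heading 1.8°, groundspeed 151.7 kt
Leg 3: desired track 255.7°; wind correction +6.3° → command heading 262.0°, groundspeed 172.3 kt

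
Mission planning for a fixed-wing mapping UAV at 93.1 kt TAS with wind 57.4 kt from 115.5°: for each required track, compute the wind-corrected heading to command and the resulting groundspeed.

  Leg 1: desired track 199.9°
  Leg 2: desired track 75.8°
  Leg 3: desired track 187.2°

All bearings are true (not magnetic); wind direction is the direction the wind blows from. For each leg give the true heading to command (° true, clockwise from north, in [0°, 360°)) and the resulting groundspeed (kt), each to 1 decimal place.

Leg 1: heading=162.0°, groundspeed=67.9 kt
Leg 2: heading=99.0°, groundspeed=41.4 kt
Leg 3: heading=151.4°, groundspeed=57.5 kt

Leg 1: desired track 199.9°; wind correction -37.9° → command heading 162.0°, groundspeed 67.9 kt
Leg 2: desired track 75.8°; wind correction +23.2° → command heading 99.0°, groundspeed 41.4 kt
Leg 3: desired track 187.2°; wind correction -35.8° → command heading 151.4°, groundspeed 57.5 kt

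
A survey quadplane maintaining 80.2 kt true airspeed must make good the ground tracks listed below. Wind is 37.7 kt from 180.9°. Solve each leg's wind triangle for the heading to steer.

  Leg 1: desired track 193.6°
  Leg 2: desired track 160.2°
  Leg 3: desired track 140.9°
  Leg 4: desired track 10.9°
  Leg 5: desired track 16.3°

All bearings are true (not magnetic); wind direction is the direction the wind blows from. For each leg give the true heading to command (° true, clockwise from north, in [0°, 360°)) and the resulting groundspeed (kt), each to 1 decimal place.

Leg 1: desired track 193.6°; wind correction -5.9° → command heading 187.7°, groundspeed 43.0 kt
Leg 2: desired track 160.2°; wind correction +9.6° → command heading 169.8°, groundspeed 43.8 kt
Leg 3: desired track 140.9°; wind correction +17.6° → command heading 158.5°, groundspeed 47.6 kt
Leg 4: desired track 10.9°; wind correction +4.7° → command heading 15.6°, groundspeed 117.1 kt
Leg 5: desired track 16.3°; wind correction +7.2° → command heading 23.5°, groundspeed 115.9 kt

Leg 1: heading=187.7°, groundspeed=43.0 kt
Leg 2: heading=169.8°, groundspeed=43.8 kt
Leg 3: heading=158.5°, groundspeed=47.6 kt
Leg 4: heading=15.6°, groundspeed=117.1 kt
Leg 5: heading=23.5°, groundspeed=115.9 kt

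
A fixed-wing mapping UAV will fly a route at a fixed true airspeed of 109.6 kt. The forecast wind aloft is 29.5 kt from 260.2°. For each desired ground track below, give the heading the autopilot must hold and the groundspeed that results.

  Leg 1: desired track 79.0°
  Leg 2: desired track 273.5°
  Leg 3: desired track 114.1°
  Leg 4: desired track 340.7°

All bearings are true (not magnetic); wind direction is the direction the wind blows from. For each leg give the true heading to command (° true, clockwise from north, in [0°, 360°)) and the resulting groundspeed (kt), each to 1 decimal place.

Leg 1: desired track 79.0°; wind correction -0.3° → command heading 78.7°, groundspeed 139.1 kt
Leg 2: desired track 273.5°; wind correction -3.6° → command heading 269.9°, groundspeed 80.7 kt
Leg 3: desired track 114.1°; wind correction +8.6° → command heading 122.7°, groundspeed 132.8 kt
Leg 4: desired track 340.7°; wind correction -15.4° → command heading 325.3°, groundspeed 100.8 kt

Leg 1: heading=78.7°, groundspeed=139.1 kt
Leg 2: heading=269.9°, groundspeed=80.7 kt
Leg 3: heading=122.7°, groundspeed=132.8 kt
Leg 4: heading=325.3°, groundspeed=100.8 kt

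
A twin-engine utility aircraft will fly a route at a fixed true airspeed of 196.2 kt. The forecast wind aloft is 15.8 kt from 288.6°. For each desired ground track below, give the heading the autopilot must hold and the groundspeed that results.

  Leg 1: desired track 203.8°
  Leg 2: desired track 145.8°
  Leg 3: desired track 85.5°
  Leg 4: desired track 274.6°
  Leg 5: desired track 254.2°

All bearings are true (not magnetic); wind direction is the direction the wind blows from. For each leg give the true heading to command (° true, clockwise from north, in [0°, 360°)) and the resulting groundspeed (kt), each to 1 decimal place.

Leg 1: desired track 203.8°; wind correction +4.6° → command heading 208.4°, groundspeed 194.1 kt
Leg 2: desired track 145.8°; wind correction +2.8° → command heading 148.6°, groundspeed 208.6 kt
Leg 3: desired track 85.5°; wind correction -1.8° → command heading 83.7°, groundspeed 210.6 kt
Leg 4: desired track 274.6°; wind correction +1.1° → command heading 275.7°, groundspeed 180.8 kt
Leg 5: desired track 254.2°; wind correction +2.6° → command heading 256.8°, groundspeed 183.0 kt

Leg 1: heading=208.4°, groundspeed=194.1 kt
Leg 2: heading=148.6°, groundspeed=208.6 kt
Leg 3: heading=83.7°, groundspeed=210.6 kt
Leg 4: heading=275.7°, groundspeed=180.8 kt
Leg 5: heading=256.8°, groundspeed=183.0 kt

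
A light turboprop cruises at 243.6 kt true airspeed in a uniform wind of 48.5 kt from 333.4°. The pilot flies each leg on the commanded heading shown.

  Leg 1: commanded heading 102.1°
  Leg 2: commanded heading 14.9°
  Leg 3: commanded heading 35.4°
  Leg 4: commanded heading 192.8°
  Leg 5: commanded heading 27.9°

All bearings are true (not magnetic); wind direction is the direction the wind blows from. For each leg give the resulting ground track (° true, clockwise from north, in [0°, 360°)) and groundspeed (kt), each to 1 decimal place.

Leg 1: track=110.0°, groundspeed=276.5 kt
Leg 2: track=23.7°, groundspeed=209.8 kt
Leg 3: track=46.4°, groundspeed=224.9 kt
Leg 4: track=186.5°, groundspeed=282.8 kt
Leg 5: track=38.3°, groundspeed=219.0 kt

Leg 1: heading 102.1°; drift +7.9° → track 110.0°, groundspeed 276.5 kt
Leg 2: heading 14.9°; drift +8.8° → track 23.7°, groundspeed 209.8 kt
Leg 3: heading 35.4°; drift +11.0° → track 46.4°, groundspeed 224.9 kt
Leg 4: heading 192.8°; drift -6.3° → track 186.5°, groundspeed 282.8 kt
Leg 5: heading 27.9°; drift +10.4° → track 38.3°, groundspeed 219.0 kt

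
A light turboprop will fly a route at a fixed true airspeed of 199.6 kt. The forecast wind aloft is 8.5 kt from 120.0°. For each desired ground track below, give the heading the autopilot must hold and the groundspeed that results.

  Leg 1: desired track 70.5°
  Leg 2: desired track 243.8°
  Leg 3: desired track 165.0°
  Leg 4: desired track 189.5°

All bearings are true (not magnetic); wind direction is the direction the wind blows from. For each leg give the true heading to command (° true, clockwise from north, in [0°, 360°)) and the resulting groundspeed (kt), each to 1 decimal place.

Leg 1: desired track 70.5°; wind correction +1.9° → command heading 72.4°, groundspeed 194.0 kt
Leg 2: desired track 243.8°; wind correction -2.0° → command heading 241.8°, groundspeed 204.2 kt
Leg 3: desired track 165.0°; wind correction -1.7° → command heading 163.3°, groundspeed 193.5 kt
Leg 4: desired track 189.5°; wind correction -2.3° → command heading 187.2°, groundspeed 196.5 kt

Leg 1: heading=72.4°, groundspeed=194.0 kt
Leg 2: heading=241.8°, groundspeed=204.2 kt
Leg 3: heading=163.3°, groundspeed=193.5 kt
Leg 4: heading=187.2°, groundspeed=196.5 kt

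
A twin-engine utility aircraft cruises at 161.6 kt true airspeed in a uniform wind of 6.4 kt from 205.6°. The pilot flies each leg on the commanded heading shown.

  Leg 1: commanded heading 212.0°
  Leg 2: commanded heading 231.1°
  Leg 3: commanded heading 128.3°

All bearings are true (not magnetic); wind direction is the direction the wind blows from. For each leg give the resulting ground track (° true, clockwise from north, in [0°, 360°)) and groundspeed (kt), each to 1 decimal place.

Leg 1: track=212.3°, groundspeed=155.2 kt
Leg 2: track=232.1°, groundspeed=155.8 kt
Leg 3: track=126.1°, groundspeed=160.3 kt

Leg 1: heading 212.0°; drift +0.3° → track 212.3°, groundspeed 155.2 kt
Leg 2: heading 231.1°; drift +1.0° → track 232.1°, groundspeed 155.8 kt
Leg 3: heading 128.3°; drift -2.2° → track 126.1°, groundspeed 160.3 kt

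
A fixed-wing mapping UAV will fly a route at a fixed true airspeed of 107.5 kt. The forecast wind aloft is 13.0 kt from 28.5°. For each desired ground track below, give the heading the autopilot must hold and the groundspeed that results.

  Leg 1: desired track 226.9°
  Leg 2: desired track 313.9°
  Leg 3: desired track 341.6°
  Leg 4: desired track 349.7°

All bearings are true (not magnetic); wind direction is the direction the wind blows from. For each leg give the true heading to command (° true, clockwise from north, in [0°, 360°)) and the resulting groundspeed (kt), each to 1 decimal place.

Leg 1: heading=229.1°, groundspeed=119.8 kt
Leg 2: heading=320.6°, groundspeed=103.3 kt
Leg 3: heading=346.7°, groundspeed=98.2 kt
Leg 4: heading=354.0°, groundspeed=97.1 kt

Leg 1: desired track 226.9°; wind correction +2.2° → command heading 229.1°, groundspeed 119.8 kt
Leg 2: desired track 313.9°; wind correction +6.7° → command heading 320.6°, groundspeed 103.3 kt
Leg 3: desired track 341.6°; wind correction +5.1° → command heading 346.7°, groundspeed 98.2 kt
Leg 4: desired track 349.7°; wind correction +4.3° → command heading 354.0°, groundspeed 97.1 kt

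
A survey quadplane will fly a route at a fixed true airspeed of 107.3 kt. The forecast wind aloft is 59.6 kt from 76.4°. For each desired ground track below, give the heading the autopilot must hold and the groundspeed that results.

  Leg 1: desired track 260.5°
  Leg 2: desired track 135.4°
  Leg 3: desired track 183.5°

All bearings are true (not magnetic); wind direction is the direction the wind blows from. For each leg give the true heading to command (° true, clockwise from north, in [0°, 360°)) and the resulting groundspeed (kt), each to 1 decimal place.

Leg 1: desired track 260.5°; wind correction +2.3° → command heading 262.8°, groundspeed 166.7 kt
Leg 2: desired track 135.4°; wind correction -28.4° → command heading 107.0°, groundspeed 63.7 kt
Leg 3: desired track 183.5°; wind correction -32.1° → command heading 151.4°, groundspeed 108.5 kt

Leg 1: heading=262.8°, groundspeed=166.7 kt
Leg 2: heading=107.0°, groundspeed=63.7 kt
Leg 3: heading=151.4°, groundspeed=108.5 kt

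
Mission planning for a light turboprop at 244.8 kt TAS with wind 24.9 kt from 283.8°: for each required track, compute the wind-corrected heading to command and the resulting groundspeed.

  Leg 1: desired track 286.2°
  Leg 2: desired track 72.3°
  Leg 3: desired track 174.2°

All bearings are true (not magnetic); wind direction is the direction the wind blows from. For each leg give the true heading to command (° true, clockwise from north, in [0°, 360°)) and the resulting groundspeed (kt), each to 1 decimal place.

Leg 1: heading=286.0°, groundspeed=219.9 kt
Leg 2: heading=69.3°, groundspeed=265.7 kt
Leg 3: heading=179.7°, groundspeed=252.0 kt

Leg 1: desired track 286.2°; wind correction -0.2° → command heading 286.0°, groundspeed 219.9 kt
Leg 2: desired track 72.3°; wind correction -3.0° → command heading 69.3°, groundspeed 265.7 kt
Leg 3: desired track 174.2°; wind correction +5.5° → command heading 179.7°, groundspeed 252.0 kt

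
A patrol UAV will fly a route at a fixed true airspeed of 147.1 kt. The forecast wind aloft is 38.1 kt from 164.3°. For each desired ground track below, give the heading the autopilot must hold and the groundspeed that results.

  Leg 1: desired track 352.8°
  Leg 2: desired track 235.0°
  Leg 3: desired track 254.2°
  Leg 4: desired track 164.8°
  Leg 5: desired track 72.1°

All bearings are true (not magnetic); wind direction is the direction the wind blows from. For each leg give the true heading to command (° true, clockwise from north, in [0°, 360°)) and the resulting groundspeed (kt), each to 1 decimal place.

Leg 1: heading=355.0°, groundspeed=184.7 kt
Leg 2: heading=220.9°, groundspeed=130.0 kt
Leg 3: heading=239.2°, groundspeed=142.0 kt
Leg 4: heading=164.7°, groundspeed=109.0 kt
Leg 5: heading=87.1°, groundspeed=143.6 kt

Leg 1: desired track 352.8°; wind correction +2.2° → command heading 355.0°, groundspeed 184.7 kt
Leg 2: desired track 235.0°; wind correction -14.1° → command heading 220.9°, groundspeed 130.0 kt
Leg 3: desired track 254.2°; wind correction -15.0° → command heading 239.2°, groundspeed 142.0 kt
Leg 4: desired track 164.8°; wind correction -0.1° → command heading 164.7°, groundspeed 109.0 kt
Leg 5: desired track 72.1°; wind correction +15.0° → command heading 87.1°, groundspeed 143.6 kt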